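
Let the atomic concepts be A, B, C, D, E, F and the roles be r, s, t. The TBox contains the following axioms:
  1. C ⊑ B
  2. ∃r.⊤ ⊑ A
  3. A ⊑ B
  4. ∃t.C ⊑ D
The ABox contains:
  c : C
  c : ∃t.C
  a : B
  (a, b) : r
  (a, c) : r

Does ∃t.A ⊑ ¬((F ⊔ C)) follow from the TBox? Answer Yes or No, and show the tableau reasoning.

1. ∃t.A ⊑ ¬((F ⊔ C))  ⇔  (∃t.A ⊓ (F ⊔ C)) unsat w.r.t. T
   open: L(x₀) ⊇ {F, ¬A, ¬C, ∀r.⊥, ∀t.¬C, …} (+ ∃-successors)
2. Hence ∃t.A ⊑ ¬((F ⊔ C)): not entailed.

No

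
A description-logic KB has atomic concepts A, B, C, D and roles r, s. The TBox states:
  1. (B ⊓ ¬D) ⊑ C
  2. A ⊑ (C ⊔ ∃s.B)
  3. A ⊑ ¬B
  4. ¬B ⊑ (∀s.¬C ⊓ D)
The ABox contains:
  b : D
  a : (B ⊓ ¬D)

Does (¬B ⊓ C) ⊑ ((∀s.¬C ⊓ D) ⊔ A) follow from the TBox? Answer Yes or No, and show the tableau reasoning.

Yes

1. (¬B ⊓ C) ⊑ ((∀s.¬C ⊓ D) ⊔ A)  ⇔  ((¬B ⊓ C) ⊓ ((∃s.C ⊔ ¬D) ⊓ ¬A)) unsat w.r.t. T
   all branches close; clash {D, ¬D} at x₀
2. Hence (¬B ⊓ C) ⊑ ((∀s.¬C ⊓ D) ⊔ A): entailed.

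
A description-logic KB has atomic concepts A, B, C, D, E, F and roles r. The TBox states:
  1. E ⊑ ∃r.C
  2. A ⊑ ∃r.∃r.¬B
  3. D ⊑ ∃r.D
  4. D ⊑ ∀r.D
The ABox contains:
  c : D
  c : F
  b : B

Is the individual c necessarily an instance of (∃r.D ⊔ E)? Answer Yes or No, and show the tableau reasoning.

1. c : (∃r.D ⊔ E)?  L(c) = {D, F} ∪ {(∀r.¬D ⊓ ¬E)}
   clash {D, ¬D} at an ∃-successor — c ∈ (∃r.D ⊔ E)
2. Hence c : (∃r.D ⊔ E): entailed.

Yes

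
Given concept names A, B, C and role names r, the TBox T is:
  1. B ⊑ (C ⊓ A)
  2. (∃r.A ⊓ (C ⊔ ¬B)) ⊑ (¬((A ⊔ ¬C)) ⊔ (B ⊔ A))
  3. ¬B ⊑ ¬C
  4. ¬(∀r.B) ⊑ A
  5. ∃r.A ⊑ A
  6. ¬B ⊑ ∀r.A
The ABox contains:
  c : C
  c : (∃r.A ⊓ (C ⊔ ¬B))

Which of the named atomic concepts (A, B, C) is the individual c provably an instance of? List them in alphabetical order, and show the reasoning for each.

1. c : A?  L(c) = {C, (∃r.A ⊓ (C ⊔ ¬B))} ∪ {¬A}
   clash {C, ¬C} at c — c ∈ A
2. c : B?  L(c) = {C, (∃r.A ⊓ (C ⊔ ¬B))} ∪ {¬B}
   clash {C, ¬C} at c — c ∈ B
3. c : C?  L(c) = {C, (∃r.A ⊓ (C ⊔ ¬B))} ∪ {¬C}
   clash {C, ¬C} at c — c ∈ C
4. Entailed for c: {A, B, C}

{A, B, C}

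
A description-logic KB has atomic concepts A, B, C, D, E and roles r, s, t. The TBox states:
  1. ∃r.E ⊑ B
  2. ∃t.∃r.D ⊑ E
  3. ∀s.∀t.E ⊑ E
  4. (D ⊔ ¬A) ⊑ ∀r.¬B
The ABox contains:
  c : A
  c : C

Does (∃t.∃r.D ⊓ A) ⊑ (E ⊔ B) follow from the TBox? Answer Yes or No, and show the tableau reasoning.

1. (∃t.∃r.D ⊓ A) ⊑ (E ⊔ B)  ⇔  ((∃t.∃r.D ⊓ A) ⊓ (¬E ⊓ ¬B)) unsat w.r.t. T
   all branches close; clash {B, ¬B} at x₀
2. Hence (∃t.∃r.D ⊓ A) ⊑ (E ⊔ B): entailed.

Yes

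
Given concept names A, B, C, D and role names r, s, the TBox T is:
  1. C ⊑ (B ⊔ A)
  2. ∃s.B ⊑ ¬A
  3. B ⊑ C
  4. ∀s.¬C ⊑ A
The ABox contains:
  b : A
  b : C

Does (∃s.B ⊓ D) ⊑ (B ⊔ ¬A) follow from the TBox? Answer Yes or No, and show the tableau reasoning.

1. (∃s.B ⊓ D) ⊑ (B ⊔ ¬A)  ⇔  ((∃s.B ⊓ D) ⊓ (¬B ⊓ A)) unsat w.r.t. T
   all branches close; clash {A, ¬A} at x₀
2. Hence (∃s.B ⊓ D) ⊑ (B ⊔ ¬A): entailed.

Yes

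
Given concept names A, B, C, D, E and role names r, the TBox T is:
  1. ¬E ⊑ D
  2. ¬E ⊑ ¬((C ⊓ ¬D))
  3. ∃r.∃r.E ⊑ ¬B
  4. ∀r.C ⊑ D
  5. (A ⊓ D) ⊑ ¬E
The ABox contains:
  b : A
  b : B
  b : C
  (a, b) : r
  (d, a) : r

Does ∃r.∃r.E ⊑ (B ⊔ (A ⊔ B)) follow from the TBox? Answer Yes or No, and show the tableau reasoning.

No

1. ∃r.∃r.E ⊑ (B ⊔ (A ⊔ B))  ⇔  (∃r.∃r.E ⊓ (¬B ⊓ (¬A ⊓ ¬B))) unsat w.r.t. T
   open: L(x₀) ⊇ {E, ¬A, ¬B, ∃r.¬C, ∃r.∃r.E} (+ ∃-successors)
2. Hence ∃r.∃r.E ⊑ (B ⊔ (A ⊔ B)): not entailed.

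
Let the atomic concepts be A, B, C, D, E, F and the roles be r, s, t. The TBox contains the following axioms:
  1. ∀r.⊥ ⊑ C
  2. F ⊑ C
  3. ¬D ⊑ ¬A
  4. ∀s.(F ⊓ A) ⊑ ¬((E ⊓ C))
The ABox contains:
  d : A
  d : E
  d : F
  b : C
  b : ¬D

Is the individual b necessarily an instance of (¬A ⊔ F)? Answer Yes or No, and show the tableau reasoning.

Yes

1. b : (¬A ⊔ F)?  L(b) = {C, ¬D} ∪ {(A ⊓ ¬F)}
   clash {A, ¬A} at b — b ∈ (¬A ⊔ F)
2. Hence b : (¬A ⊔ F): entailed.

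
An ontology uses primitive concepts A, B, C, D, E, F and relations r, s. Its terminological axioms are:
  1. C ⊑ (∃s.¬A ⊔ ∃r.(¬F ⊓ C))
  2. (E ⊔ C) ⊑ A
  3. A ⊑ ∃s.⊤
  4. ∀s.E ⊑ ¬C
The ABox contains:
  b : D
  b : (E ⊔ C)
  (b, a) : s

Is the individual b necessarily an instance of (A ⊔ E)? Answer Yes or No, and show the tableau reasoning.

1. b : (A ⊔ E)?  L(b) = {D, (E ⊔ C)} ∪ {(¬A ⊓ ¬E)}
   clash {A, ¬A} at b — b ∈ (A ⊔ E)
2. Hence b : (A ⊔ E): entailed.

Yes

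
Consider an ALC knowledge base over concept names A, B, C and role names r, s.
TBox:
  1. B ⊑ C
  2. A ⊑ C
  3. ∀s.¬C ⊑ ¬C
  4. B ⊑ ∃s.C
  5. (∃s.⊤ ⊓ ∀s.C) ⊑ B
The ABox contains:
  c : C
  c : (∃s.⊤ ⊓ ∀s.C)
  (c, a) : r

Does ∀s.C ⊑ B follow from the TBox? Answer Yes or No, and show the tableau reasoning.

1. ∀s.C ⊑ B  ⇔  (∀s.C ⊓ ¬B) unsat w.r.t. T
   open: L(x₀) ⊇ {¬A, ¬B, ¬C, ∀s.C, ∀s.⊥}
2. Hence ∀s.C ⊑ B: not entailed.

No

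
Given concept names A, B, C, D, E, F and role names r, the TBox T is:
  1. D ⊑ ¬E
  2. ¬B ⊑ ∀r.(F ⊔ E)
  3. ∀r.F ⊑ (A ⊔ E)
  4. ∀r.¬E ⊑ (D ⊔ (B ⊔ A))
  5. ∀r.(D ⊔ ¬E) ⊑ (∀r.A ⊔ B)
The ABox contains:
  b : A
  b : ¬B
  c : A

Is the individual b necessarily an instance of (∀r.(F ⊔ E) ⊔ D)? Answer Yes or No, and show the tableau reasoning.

1. b : (∀r.(F ⊔ E) ⊔ D)?  L(b) = {A, ¬B} ∪ {(∃r.(¬F ⊓ ¬E) ⊓ ¬D)}
   clash {B, ¬B} at b — b ∈ (∀r.(F ⊔ E) ⊔ D)
2. Hence b : (∀r.(F ⊔ E) ⊔ D): entailed.

Yes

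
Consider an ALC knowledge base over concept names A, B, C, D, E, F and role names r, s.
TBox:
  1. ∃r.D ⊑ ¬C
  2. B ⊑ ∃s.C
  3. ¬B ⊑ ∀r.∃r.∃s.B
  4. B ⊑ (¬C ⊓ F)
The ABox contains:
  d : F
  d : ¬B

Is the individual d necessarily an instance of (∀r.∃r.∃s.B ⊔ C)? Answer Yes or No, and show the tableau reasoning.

1. d : (∀r.∃r.∃s.B ⊔ C)?  L(d) = {F, ¬B} ∪ {(∃r.∀r.∀s.¬B ⊓ ¬C)}
   clash {B, ¬B} at an ∃-successor — d ∈ (∀r.∃r.∃s.B ⊔ C)
2. Hence d : (∀r.∃r.∃s.B ⊔ C): entailed.

Yes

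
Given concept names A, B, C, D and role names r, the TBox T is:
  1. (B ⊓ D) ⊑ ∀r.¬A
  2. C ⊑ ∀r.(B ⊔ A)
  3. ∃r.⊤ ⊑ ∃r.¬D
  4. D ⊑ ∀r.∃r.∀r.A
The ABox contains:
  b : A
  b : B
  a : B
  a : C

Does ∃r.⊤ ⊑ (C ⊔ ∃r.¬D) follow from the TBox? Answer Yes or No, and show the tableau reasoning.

Yes

1. ∃r.⊤ ⊑ (C ⊔ ∃r.¬D)  ⇔  (∃r.⊤ ⊓ (¬C ⊓ ∀r.D)) unsat w.r.t. T
   all branches close; clash {D, ¬D} at an ∃-successor
2. Hence ∃r.⊤ ⊑ (C ⊔ ∃r.¬D): entailed.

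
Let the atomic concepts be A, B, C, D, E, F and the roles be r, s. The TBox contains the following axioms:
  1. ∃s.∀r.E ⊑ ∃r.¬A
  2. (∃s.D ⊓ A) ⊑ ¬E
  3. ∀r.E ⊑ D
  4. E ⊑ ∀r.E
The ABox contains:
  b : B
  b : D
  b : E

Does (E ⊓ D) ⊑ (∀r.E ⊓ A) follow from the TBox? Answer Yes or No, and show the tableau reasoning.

1. (E ⊓ D) ⊑ (∀r.E ⊓ A)  ⇔  ((E ⊓ D) ⊓ (∃r.¬E ⊔ ¬A)) unsat w.r.t. T
   apply at x₀: E⊑∀r.E
   open: L(x₀) ⊇ {D, E, ¬A, ∀r.E, ∀s.∃r.¬E}
2. Hence (E ⊓ D) ⊑ (∀r.E ⊓ A): not entailed.

No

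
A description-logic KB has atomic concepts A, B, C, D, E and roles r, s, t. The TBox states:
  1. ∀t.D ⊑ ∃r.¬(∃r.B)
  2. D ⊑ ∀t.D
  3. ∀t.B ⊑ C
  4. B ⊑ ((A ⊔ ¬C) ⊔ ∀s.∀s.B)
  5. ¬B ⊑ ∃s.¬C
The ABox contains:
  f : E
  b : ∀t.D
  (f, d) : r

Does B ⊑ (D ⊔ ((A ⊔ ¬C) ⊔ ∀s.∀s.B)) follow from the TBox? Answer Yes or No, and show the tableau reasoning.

Yes

1. B ⊑ (D ⊔ ((A ⊔ ¬C) ⊔ ∀s.∀s.B))  ⇔  (B ⊓ (¬D ⊓ ((¬A ⊓ C) ⊓ ∃s.∃s.¬B))) unsat w.r.t. T
   all branches close; clash {B, ¬B} at an ∃-successor
2. Hence B ⊑ (D ⊔ ((A ⊔ ¬C) ⊔ ∀s.∀s.B)): entailed.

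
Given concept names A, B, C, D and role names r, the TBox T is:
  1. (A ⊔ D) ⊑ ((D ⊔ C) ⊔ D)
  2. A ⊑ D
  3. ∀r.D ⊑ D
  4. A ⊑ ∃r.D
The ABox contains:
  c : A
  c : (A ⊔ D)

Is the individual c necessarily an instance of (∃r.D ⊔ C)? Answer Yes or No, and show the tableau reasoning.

1. c : (∃r.D ⊔ C)?  L(c) = {A, (A ⊔ D)} ∪ {(∀r.¬D ⊓ ¬C)}
   clash {D, ¬D} at an ∃-successor — c ∈ (∃r.D ⊔ C)
2. Hence c : (∃r.D ⊔ C): entailed.

Yes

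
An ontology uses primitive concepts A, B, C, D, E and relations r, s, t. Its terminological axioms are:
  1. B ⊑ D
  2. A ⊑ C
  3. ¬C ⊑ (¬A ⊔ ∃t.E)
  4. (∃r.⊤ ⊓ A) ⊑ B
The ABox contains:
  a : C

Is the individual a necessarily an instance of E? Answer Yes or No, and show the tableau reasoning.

1. a : E?  L(a) = {C} ∪ {¬E}
   open: L(a) ⊇ {C, ¬B, ¬E, ∀r.⊥} — a ∉ E possible
2. Hence a : E: not entailed.

No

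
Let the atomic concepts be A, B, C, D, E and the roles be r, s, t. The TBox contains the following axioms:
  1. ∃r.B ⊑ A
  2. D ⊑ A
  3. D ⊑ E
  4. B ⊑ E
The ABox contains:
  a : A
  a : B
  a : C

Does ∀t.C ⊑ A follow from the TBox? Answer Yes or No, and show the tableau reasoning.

No

1. ∀t.C ⊑ A  ⇔  (∀t.C ⊓ ¬A) unsat w.r.t. T
   open: L(x₀) ⊇ {¬A, ¬B, ¬D, ∀r.¬B, ∀t.C}
2. Hence ∀t.C ⊑ A: not entailed.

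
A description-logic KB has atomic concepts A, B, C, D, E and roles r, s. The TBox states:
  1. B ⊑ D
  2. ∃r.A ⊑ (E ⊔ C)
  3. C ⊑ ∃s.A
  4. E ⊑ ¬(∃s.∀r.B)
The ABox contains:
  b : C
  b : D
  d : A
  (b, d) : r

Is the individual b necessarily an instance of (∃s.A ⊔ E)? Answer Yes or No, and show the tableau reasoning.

1. b : (∃s.A ⊔ E)?  L(b) = {C, D} ∪ {(∀s.¬A ⊓ ¬E)}
   clash {A, ¬A} at an ∃-successor — b ∈ (∃s.A ⊔ E)
2. Hence b : (∃s.A ⊔ E): entailed.

Yes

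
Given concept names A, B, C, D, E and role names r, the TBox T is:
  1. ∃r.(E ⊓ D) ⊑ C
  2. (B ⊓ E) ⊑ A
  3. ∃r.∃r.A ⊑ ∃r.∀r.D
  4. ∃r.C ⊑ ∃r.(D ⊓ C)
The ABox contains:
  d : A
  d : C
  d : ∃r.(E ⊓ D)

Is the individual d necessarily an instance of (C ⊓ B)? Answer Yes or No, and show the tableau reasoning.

No

1. d : (C ⊓ B)?  L(d) = {A, C, ∃r.(E ⊓ D)} ∪ {(¬C ⊔ ¬B)}
   open: L(d) ⊇ {A, C, ¬B, ∀r.¬C, ∀r.∀r.¬A, …} (+ ∃-successors) — d ∉ (C ⊓ B) possible
2. Hence d : (C ⊓ B): not entailed.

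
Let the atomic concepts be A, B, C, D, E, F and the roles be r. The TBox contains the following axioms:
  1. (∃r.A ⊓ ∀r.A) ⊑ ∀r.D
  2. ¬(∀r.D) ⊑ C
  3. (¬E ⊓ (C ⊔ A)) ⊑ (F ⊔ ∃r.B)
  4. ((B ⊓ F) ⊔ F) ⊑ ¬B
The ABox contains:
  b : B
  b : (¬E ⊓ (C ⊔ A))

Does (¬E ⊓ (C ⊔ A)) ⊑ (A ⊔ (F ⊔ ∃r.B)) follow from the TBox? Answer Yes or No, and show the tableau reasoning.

Yes

1. (¬E ⊓ (C ⊔ A)) ⊑ (A ⊔ (F ⊔ ∃r.B))  ⇔  ((¬E ⊓ (C ⊔ A)) ⊓ (¬A ⊓ (¬F ⊓ ∀r.¬B))) unsat w.r.t. T
   all branches close; clash {A, ¬A} at x₀
2. Hence (¬E ⊓ (C ⊔ A)) ⊑ (A ⊔ (F ⊔ ∃r.B)): entailed.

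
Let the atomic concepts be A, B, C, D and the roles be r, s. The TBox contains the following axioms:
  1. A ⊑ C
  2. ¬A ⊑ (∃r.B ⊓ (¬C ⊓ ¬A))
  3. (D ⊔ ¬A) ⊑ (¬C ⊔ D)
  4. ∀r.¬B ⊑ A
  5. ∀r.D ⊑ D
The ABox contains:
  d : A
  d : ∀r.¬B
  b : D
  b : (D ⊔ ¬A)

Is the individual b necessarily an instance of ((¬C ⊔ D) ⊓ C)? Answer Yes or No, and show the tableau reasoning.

No

1. b : ((¬C ⊔ D) ⊓ C)?  L(b) = {D, (D ⊔ ¬A)} ∪ {((C ⊓ ¬D) ⊔ ¬C)}
   apply at b: (D ⊔ ¬A)⊑(¬C ⊔ D)
   open: L(b) ⊇ {D, ¬A, ¬C, ∃r.B} (+ ∃-successors) — b ∉ ((¬C ⊔ D) ⊓ C) possible
2. Hence b : ((¬C ⊔ D) ⊓ C): not entailed.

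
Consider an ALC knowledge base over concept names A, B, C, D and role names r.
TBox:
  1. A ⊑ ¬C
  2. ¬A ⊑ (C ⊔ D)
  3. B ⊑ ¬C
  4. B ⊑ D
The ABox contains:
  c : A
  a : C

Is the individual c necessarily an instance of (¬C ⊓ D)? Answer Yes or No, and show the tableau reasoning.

No

1. c : (¬C ⊓ D)?  L(c) = {A} ∪ {(C ⊔ ¬D)}
   apply at c: A⊑¬C
   open: L(c) ⊇ {A, ¬B, ¬C, ¬D} — c ∉ (¬C ⊓ D) possible
2. Hence c : (¬C ⊓ D): not entailed.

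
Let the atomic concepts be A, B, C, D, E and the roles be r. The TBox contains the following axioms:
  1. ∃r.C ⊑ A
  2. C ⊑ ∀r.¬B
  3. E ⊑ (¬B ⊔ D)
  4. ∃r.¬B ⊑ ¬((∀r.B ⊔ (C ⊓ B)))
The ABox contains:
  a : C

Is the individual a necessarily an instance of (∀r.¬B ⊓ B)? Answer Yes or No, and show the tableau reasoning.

1. a : (∀r.¬B ⊓ B)?  L(a) = {C} ∪ {(∃r.B ⊔ ¬B)}
   apply at a: C⊑∀r.¬B
   open: L(a) ⊇ {C, ¬B, ¬E, ∀r.B, ∀r.¬B, …} — a ∉ (∀r.¬B ⊓ B) possible
2. Hence a : (∀r.¬B ⊓ B): not entailed.

No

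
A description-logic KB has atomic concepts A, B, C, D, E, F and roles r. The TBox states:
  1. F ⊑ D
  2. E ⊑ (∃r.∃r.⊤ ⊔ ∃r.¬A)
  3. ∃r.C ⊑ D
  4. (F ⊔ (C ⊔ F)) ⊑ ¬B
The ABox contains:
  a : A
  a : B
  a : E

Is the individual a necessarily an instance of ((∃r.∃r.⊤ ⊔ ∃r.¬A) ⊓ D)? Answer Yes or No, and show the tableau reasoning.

No

1. a : ((∃r.∃r.⊤ ⊔ ∃r.¬A) ⊓ D)?  L(a) = {A, B, E} ∪ {((∀r.∀r.⊥ ⊓ ∀r.A) ⊔ ¬D)}
   apply at a: E⊑(∃r.∃r.⊤ ⊔ ∃r.¬A)
   open: L(a) ⊇ {A, B, E, ¬C, ¬D, …} (+ ∃-successors) — a ∉ ((∃r.∃r.⊤ ⊔ ∃r.¬A) ⊓ D) possible
2. Hence a : ((∃r.∃r.⊤ ⊔ ∃r.¬A) ⊓ D): not entailed.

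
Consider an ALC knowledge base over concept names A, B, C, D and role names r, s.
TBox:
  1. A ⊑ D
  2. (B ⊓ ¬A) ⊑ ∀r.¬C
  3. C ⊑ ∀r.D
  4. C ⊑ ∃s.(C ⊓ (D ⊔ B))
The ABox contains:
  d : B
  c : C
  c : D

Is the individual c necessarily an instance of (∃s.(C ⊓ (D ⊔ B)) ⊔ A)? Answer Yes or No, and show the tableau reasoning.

Yes

1. c : (∃s.(C ⊓ (D ⊔ B)) ⊔ A)?  L(c) = {C, D} ∪ {(∀s.(¬C ⊔ (¬D ⊓ ¬B)) ⊓ ¬A)}
   clash {B, ¬B} at an ∃-successor — c ∈ (∃s.(C ⊓ (D ⊔ B)) ⊔ A)
2. Hence c : (∃s.(C ⊓ (D ⊔ B)) ⊔ A): entailed.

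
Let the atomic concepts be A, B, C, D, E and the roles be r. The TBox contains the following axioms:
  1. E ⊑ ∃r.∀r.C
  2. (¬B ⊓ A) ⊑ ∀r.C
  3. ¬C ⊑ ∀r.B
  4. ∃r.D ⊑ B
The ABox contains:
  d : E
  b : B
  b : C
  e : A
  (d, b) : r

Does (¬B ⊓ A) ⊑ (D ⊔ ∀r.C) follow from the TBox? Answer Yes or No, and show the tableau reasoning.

1. (¬B ⊓ A) ⊑ (D ⊔ ∀r.C)  ⇔  ((¬B ⊓ A) ⊓ (¬D ⊓ ∃r.¬C)) unsat w.r.t. T
   all branches close; clash {B, ¬B} at x₀
2. Hence (¬B ⊓ A) ⊑ (D ⊔ ∀r.C): entailed.

Yes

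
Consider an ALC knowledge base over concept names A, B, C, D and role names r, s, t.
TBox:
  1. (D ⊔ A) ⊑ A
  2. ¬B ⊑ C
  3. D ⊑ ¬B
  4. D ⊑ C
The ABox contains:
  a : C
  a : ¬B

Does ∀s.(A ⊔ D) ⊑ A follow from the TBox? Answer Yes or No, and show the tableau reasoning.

No

1. ∀s.(A ⊔ D) ⊑ A  ⇔  (∀s.(A ⊔ D) ⊓ ¬A) unsat w.r.t. T
   open: L(x₀) ⊇ {B, ¬A, ¬D, ∀s.(A ⊔ D)}
2. Hence ∀s.(A ⊔ D) ⊑ A: not entailed.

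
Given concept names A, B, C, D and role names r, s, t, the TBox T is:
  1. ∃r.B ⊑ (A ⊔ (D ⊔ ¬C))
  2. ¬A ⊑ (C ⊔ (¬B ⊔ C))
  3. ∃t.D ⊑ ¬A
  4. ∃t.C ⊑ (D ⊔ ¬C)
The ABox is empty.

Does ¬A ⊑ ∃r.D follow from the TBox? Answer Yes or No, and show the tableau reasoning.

1. ¬A ⊑ ∃r.D  ⇔  (¬A ⊓ ∀r.¬D) unsat w.r.t. T
   apply at x₀: ¬A⊑(C ⊔ (¬B ⊔ C))
   open: L(x₀) ⊇ {C, ¬A, ∀r.¬B, ∀r.¬D, ∀t.¬C}
2. Hence ¬A ⊑ ∃r.D: not entailed.

No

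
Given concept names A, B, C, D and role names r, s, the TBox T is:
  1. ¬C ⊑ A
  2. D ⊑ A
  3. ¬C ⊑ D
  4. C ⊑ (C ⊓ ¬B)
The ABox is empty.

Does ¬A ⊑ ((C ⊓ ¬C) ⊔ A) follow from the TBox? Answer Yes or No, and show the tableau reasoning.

No

1. ¬A ⊑ ((C ⊓ ¬C) ⊔ A)  ⇔  (¬A ⊓ ((¬C ⊔ C) ⊓ ¬A)) unsat w.r.t. T
   open: L(x₀) ⊇ {C, ¬A, ¬B, ¬D}
2. Hence ¬A ⊑ ((C ⊓ ¬C) ⊔ A): not entailed.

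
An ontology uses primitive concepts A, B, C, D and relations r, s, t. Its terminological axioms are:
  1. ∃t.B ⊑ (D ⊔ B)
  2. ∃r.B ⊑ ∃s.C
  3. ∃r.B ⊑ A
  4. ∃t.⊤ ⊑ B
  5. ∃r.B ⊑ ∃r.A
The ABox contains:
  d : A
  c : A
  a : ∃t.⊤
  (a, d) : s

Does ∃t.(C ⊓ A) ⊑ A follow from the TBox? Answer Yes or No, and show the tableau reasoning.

No

1. ∃t.(C ⊓ A) ⊑ A  ⇔  (∃t.(C ⊓ A) ⊓ ¬A) unsat w.r.t. T
   open: L(x₀) ⊇ {B, ¬A, ∀r.¬B, ∀t.¬B, ∃t.(C ⊓ A)} (+ ∃-successors)
2. Hence ∃t.(C ⊓ A) ⊑ A: not entailed.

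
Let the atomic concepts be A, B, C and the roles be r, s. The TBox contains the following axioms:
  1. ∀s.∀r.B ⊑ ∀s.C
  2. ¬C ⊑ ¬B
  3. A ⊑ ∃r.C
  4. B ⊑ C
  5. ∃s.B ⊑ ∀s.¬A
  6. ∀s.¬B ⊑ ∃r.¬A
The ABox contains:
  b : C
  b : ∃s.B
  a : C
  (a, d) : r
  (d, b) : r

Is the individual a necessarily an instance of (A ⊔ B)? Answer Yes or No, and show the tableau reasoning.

No

1. a : (A ⊔ B)?  L(a) = {C} ∪ {(¬A ⊓ ¬B)}
   open: L(a) ⊇ {C, ¬A, ¬B, ∀s.¬B, ∃r.¬A, …} (+ ∃-successors) — a ∉ (A ⊔ B) possible
2. Hence a : (A ⊔ B): not entailed.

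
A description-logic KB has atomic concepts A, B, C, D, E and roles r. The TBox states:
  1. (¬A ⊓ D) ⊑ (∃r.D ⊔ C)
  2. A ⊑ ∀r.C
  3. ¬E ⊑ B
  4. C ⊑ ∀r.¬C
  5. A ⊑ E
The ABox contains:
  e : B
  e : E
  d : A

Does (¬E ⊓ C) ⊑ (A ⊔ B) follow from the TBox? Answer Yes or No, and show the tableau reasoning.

1. (¬E ⊓ C) ⊑ (A ⊔ B)  ⇔  ((¬E ⊓ C) ⊓ (¬A ⊓ ¬B)) unsat w.r.t. T
   all branches close; clash {B, ¬B} at x₀
2. Hence (¬E ⊓ C) ⊑ (A ⊔ B): entailed.

Yes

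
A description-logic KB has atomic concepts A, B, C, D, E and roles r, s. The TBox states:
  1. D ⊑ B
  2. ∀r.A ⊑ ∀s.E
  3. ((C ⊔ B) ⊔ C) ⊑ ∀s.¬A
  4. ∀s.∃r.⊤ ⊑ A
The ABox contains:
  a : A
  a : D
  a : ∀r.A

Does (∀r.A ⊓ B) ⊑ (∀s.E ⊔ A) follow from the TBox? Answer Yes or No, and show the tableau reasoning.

Yes

1. (∀r.A ⊓ B) ⊑ (∀s.E ⊔ A)  ⇔  ((∀r.A ⊓ B) ⊓ (∃s.¬E ⊓ ¬A)) unsat w.r.t. T
   all branches close; clash {A, ¬A} at x₀
2. Hence (∀r.A ⊓ B) ⊑ (∀s.E ⊔ A): entailed.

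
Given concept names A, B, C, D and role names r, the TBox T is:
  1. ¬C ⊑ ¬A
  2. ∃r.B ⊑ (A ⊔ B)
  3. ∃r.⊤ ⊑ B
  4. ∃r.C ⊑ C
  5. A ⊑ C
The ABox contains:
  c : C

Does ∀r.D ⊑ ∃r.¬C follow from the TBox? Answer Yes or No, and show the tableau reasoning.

1. ∀r.D ⊑ ∃r.¬C  ⇔  (∀r.D ⊓ ∀r.C) unsat w.r.t. T
   open: L(x₀) ⊇ {C, ∀r.C, ∀r.D, ∀r.¬B, ∀r.⊥}
2. Hence ∀r.D ⊑ ∃r.¬C: not entailed.

No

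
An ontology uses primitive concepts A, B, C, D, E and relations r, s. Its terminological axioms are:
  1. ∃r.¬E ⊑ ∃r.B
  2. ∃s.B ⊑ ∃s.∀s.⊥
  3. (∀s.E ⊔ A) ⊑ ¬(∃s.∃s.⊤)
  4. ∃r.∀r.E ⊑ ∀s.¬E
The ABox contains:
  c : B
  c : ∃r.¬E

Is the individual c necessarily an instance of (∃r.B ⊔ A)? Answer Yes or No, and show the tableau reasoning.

Yes

1. c : (∃r.B ⊔ A)?  L(c) = {B, ∃r.¬E} ∪ {(∀r.¬B ⊓ ¬A)}
   clash {B, ¬B} at an ∃-successor — c ∈ (∃r.B ⊔ A)
2. Hence c : (∃r.B ⊔ A): entailed.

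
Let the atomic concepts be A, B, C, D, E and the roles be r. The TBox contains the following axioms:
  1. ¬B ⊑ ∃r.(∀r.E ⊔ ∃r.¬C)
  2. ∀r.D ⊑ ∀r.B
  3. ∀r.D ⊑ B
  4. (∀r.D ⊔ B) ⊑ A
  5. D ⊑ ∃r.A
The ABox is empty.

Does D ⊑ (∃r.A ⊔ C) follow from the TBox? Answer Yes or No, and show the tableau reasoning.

Yes

1. D ⊑ (∃r.A ⊔ C)  ⇔  (D ⊓ (∀r.¬A ⊓ ¬C)) unsat w.r.t. T
   all branches close; clash {A, ¬A} at an ∃-successor
2. Hence D ⊑ (∃r.A ⊔ C): entailed.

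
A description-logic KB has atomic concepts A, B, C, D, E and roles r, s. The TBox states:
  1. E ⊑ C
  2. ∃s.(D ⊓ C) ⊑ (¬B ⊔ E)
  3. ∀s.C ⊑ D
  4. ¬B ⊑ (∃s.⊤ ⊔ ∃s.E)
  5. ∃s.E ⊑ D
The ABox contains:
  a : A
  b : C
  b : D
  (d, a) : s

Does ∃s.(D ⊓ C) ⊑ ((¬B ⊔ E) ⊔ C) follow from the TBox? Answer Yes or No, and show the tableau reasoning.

1. ∃s.(D ⊓ C) ⊑ ((¬B ⊔ E) ⊔ C)  ⇔  (∃s.(D ⊓ C) ⊓ ((B ⊓ ¬E) ⊓ ¬C)) unsat w.r.t. T
   all branches close; clash {E, ¬E} at x₀
2. Hence ∃s.(D ⊓ C) ⊑ ((¬B ⊔ E) ⊔ C): entailed.

Yes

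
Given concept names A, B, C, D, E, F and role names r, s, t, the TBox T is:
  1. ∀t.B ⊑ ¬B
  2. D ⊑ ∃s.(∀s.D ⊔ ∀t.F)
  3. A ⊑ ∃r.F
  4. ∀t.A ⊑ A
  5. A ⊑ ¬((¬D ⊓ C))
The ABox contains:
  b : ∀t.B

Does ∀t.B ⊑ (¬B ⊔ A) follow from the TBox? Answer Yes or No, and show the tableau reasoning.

Yes

1. ∀t.B ⊑ (¬B ⊔ A)  ⇔  (∀t.B ⊓ (B ⊓ ¬A)) unsat w.r.t. T
   all branches close; clash {A, ¬A} at x₀
2. Hence ∀t.B ⊑ (¬B ⊔ A): entailed.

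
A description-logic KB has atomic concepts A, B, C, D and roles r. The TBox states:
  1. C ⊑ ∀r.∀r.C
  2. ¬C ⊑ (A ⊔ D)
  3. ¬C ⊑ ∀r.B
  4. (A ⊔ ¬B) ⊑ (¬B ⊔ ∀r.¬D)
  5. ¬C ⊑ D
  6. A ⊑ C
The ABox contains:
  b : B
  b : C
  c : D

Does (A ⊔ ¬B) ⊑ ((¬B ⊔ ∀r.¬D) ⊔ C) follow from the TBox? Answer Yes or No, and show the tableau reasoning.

1. (A ⊔ ¬B) ⊑ ((¬B ⊔ ∀r.¬D) ⊔ C)  ⇔  ((A ⊔ ¬B) ⊓ ((B ⊓ ∃r.D) ⊓ ¬C)) unsat w.r.t. T
   all branches close; clash {B, ¬B} at x₀
2. Hence (A ⊔ ¬B) ⊑ ((¬B ⊔ ∀r.¬D) ⊔ C): entailed.

Yes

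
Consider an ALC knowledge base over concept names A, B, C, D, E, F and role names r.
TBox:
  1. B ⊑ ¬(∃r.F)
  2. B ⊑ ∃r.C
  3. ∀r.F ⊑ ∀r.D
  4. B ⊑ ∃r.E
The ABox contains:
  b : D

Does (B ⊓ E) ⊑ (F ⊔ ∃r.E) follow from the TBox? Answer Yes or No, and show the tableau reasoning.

Yes

1. (B ⊓ E) ⊑ (F ⊔ ∃r.E)  ⇔  ((B ⊓ E) ⊓ (¬F ⊓ ∀r.¬E)) unsat w.r.t. T
   all branches close; clash {E, ¬E} at an ∃-successor
2. Hence (B ⊓ E) ⊑ (F ⊔ ∃r.E): entailed.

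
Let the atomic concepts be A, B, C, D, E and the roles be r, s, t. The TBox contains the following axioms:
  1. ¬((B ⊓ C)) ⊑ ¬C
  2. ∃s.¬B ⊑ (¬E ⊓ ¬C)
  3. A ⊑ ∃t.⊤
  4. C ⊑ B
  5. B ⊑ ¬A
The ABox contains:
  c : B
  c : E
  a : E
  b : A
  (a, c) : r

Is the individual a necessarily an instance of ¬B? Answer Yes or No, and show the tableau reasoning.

No

1. a : ¬B?  L(a) = {E} ∪ {B}
   apply at a: B⊑¬A
   open: L(a) ⊇ {B, C, E, ¬A, ∀s.B} — a ∉ ¬B possible
2. Hence a : ¬B: not entailed.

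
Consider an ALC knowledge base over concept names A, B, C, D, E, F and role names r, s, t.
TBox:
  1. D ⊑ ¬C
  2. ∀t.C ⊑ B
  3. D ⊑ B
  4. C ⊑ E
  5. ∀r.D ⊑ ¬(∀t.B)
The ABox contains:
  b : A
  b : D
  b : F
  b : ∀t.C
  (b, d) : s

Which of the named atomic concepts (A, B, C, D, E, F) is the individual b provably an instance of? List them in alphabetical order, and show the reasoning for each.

{A, B, D, F}

1. b : A?  L(b) = {A, D, F, ∀t.C} ∪ {¬A}
   clash {A, ¬A} at b — b ∈ A
2. b : B?  L(b) = {A, D, F, ∀t.C} ∪ {¬B}
   clash {B, ¬B} at b — b ∈ B
3. b : C?  L(b) = {A, D, F, ∀t.C} ∪ {¬C}
   apply at b: ∀t.C⊑B; D⊑B
   open: L(b) ⊇ {A, B, D, F, ¬C, …} (+ ∃-successors) — b ∉ C possible
4. b : D?  L(b) = {A, D, F, ∀t.C} ∪ {¬D}
   clash {D, ¬D} at b — b ∈ D
5. b : E?  L(b) = {A, D, F, ∀t.C} ∪ {¬E}
   apply at b: D⊑¬C; ∀t.C⊑B; D⊑B
   open: L(b) ⊇ {A, B, D, F, ¬C, …} (+ ∃-successors) — b ∉ E possible
6. b : F?  L(b) = {A, D, F, ∀t.C} ∪ {¬F}
   clash {F, ¬F} at b — b ∈ F
7. Entailed for b: {A, B, D, F}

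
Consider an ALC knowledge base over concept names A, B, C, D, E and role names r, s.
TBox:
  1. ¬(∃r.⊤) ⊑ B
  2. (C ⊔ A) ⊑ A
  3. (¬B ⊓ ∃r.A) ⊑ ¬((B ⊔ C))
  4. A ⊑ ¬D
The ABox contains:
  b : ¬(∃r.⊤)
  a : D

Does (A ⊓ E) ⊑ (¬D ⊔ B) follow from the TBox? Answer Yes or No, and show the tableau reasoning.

1. (A ⊓ E) ⊑ (¬D ⊔ B)  ⇔  ((A ⊓ E) ⊓ (D ⊓ ¬B)) unsat w.r.t. T
   all branches close; clash {D, ¬D} at x₀
2. Hence (A ⊓ E) ⊑ (¬D ⊔ B): entailed.

Yes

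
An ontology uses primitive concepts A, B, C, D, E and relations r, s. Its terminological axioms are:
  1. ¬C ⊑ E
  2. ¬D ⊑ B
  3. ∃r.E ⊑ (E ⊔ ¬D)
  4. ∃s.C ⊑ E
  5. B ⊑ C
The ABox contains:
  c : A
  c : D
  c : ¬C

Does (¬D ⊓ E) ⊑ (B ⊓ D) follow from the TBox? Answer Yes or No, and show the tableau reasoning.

1. (¬D ⊓ E) ⊑ (B ⊓ D)  ⇔  ((¬D ⊓ E) ⊓ (¬B ⊔ ¬D)) unsat w.r.t. T
   apply at x₀: ¬D⊑B
   open: L(x₀) ⊇ {B, C, E, ¬D, ∀r.¬E}
2. Hence (¬D ⊓ E) ⊑ (B ⊓ D): not entailed.

No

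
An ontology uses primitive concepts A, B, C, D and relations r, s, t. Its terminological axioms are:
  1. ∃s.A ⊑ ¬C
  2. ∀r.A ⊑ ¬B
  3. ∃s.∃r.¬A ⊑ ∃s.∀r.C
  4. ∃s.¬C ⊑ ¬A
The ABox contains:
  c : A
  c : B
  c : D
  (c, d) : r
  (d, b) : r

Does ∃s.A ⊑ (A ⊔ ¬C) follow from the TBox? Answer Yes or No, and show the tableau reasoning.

1. ∃s.A ⊑ (A ⊔ ¬C)  ⇔  (∃s.A ⊓ (¬A ⊓ C)) unsat w.r.t. T
   all branches close; clash {C, ¬C} at x₀
2. Hence ∃s.A ⊑ (A ⊔ ¬C): entailed.

Yes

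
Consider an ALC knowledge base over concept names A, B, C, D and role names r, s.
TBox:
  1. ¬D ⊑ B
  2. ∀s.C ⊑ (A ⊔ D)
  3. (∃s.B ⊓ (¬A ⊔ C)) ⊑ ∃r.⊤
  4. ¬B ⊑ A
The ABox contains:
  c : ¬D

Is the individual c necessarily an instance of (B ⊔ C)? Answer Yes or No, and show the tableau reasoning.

1. c : (B ⊔ C)?  L(c) = {¬D} ∪ {(¬B ⊓ ¬C)}
   clash {B, ¬B} at c — c ∈ (B ⊔ C)
2. Hence c : (B ⊔ C): entailed.

Yes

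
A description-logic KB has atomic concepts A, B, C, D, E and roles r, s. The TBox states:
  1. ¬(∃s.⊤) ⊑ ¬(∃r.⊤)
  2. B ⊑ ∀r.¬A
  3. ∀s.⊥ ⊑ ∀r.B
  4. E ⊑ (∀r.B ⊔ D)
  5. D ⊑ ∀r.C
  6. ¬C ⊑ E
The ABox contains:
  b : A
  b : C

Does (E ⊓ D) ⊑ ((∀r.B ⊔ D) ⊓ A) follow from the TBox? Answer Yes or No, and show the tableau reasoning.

1. (E ⊓ D) ⊑ ((∀r.B ⊔ D) ⊓ A)  ⇔  ((E ⊓ D) ⊓ ((∃r.¬B ⊓ ¬D) ⊔ ¬A)) unsat w.r.t. T
   apply at x₀: E⊑(∀r.B ⊔ D); D⊑∀r.C
   open: L(x₀) ⊇ {D, E, ¬A, ¬B, ∀r.C, …} (+ ∃-successors)
2. Hence (E ⊓ D) ⊑ ((∀r.B ⊔ D) ⊓ A): not entailed.

No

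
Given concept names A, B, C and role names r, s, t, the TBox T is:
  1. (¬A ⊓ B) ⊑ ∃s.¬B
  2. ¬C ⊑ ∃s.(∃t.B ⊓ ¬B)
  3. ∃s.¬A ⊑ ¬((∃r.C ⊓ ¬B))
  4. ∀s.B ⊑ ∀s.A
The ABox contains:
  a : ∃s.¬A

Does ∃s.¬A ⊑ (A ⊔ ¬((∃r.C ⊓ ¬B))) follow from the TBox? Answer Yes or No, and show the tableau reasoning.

1. ∃s.¬A ⊑ (A ⊔ ¬((∃r.C ⊓ ¬B)))  ⇔  (∃s.¬A ⊓ (¬A ⊓ (∃r.C ⊓ ¬B))) unsat w.r.t. T
   all branches close; clash {B, ¬B} at x₀
2. Hence ∃s.¬A ⊑ (A ⊔ ¬((∃r.C ⊓ ¬B))): entailed.

Yes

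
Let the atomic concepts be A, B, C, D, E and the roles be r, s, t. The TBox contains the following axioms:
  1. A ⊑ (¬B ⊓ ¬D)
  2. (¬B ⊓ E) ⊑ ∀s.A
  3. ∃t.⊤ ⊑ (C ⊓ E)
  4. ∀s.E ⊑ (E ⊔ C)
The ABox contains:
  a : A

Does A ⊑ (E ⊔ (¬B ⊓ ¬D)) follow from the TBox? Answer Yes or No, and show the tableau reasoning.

Yes

1. A ⊑ (E ⊔ (¬B ⊓ ¬D))  ⇔  (A ⊓ (¬E ⊓ (B ⊔ D))) unsat w.r.t. T
   all branches close; clash {E, ¬E} at x₀
2. Hence A ⊑ (E ⊔ (¬B ⊓ ¬D)): entailed.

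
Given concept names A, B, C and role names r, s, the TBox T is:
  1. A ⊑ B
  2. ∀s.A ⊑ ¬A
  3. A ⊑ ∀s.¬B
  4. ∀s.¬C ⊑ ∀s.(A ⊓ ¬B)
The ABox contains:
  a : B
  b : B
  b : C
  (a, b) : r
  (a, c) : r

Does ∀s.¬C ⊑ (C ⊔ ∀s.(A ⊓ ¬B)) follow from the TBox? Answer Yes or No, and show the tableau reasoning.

1. ∀s.¬C ⊑ (C ⊔ ∀s.(A ⊓ ¬B))  ⇔  (∀s.¬C ⊓ (¬C ⊓ ∃s.(¬A ⊔ B))) unsat w.r.t. T
   all branches close; clash {B, ¬B} at an ∃-successor
2. Hence ∀s.¬C ⊑ (C ⊔ ∀s.(A ⊓ ¬B)): entailed.

Yes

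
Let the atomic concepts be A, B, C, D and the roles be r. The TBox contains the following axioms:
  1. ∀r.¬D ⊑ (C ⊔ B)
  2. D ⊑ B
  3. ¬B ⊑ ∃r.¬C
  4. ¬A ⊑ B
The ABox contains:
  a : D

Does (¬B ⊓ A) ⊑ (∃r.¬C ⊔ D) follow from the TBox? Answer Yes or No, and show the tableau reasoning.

Yes

1. (¬B ⊓ A) ⊑ (∃r.¬C ⊔ D)  ⇔  ((¬B ⊓ A) ⊓ (∀r.C ⊓ ¬D)) unsat w.r.t. T
   all branches close; clash {B, ¬B} at x₀
2. Hence (¬B ⊓ A) ⊑ (∃r.¬C ⊔ D): entailed.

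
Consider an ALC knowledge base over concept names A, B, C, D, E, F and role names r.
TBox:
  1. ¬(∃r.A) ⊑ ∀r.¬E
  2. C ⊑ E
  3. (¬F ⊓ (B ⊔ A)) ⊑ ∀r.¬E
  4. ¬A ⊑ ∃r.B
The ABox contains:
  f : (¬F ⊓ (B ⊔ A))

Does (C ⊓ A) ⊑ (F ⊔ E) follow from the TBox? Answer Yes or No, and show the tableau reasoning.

Yes

1. (C ⊓ A) ⊑ (F ⊔ E)  ⇔  ((C ⊓ A) ⊓ (¬F ⊓ ¬E)) unsat w.r.t. T
   all branches close; clash {E, ¬E} at x₀
2. Hence (C ⊓ A) ⊑ (F ⊔ E): entailed.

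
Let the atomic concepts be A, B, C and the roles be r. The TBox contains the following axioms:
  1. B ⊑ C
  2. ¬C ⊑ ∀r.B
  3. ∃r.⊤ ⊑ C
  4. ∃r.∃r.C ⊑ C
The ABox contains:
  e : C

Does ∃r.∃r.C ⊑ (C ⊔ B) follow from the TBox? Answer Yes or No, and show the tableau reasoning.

1. ∃r.∃r.C ⊑ (C ⊔ B)  ⇔  (∃r.∃r.C ⊓ (¬C ⊓ ¬B)) unsat w.r.t. T
   all branches close; clash {C, ¬C} at x₀
2. Hence ∃r.∃r.C ⊑ (C ⊔ B): entailed.

Yes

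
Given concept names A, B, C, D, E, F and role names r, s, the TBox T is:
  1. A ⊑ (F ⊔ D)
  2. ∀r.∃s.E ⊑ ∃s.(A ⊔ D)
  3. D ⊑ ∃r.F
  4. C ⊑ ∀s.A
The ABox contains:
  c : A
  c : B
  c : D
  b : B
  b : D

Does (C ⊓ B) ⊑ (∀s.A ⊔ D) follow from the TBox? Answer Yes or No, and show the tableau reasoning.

Yes

1. (C ⊓ B) ⊑ (∀s.A ⊔ D)  ⇔  ((C ⊓ B) ⊓ (∃s.¬A ⊓ ¬D)) unsat w.r.t. T
   all branches close; clash {D, ¬D} at x₀
2. Hence (C ⊓ B) ⊑ (∀s.A ⊔ D): entailed.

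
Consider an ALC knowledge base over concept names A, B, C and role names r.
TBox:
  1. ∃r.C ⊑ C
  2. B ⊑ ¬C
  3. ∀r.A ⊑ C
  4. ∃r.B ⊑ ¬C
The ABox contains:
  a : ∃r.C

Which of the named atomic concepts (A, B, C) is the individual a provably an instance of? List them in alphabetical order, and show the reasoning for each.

1. a : A?  L(a) = {∃r.C} ∪ {¬A}
   apply at a: ∃r.C⊑C
   open: L(a) ⊇ {C, ¬A, ¬B, ∀r.¬B, ∃r.C} (+ ∃-successors) — a ∉ A possible
2. a : B?  L(a) = {∃r.C} ∪ {¬B}
   apply at a: ∃r.C⊑C
   open: L(a) ⊇ {C, ¬B, ∀r.¬B, ∃r.C} (+ ∃-successors) — a ∉ B possible
3. a : C?  L(a) = {∃r.C} ∪ {¬C}
   clash {C, ¬C} at a — a ∈ C
4. Entailed for a: {C}

{C}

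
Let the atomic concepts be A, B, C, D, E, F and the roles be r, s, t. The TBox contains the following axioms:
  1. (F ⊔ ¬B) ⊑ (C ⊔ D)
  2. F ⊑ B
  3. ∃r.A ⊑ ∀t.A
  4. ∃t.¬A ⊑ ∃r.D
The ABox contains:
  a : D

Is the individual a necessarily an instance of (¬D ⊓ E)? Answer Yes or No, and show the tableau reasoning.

No

1. a : (¬D ⊓ E)?  L(a) = {D} ∪ {(D ⊔ ¬E)}
   open: L(a) ⊇ {B, D, ¬F, ∀t.A} — a ∉ (¬D ⊓ E) possible
2. Hence a : (¬D ⊓ E): not entailed.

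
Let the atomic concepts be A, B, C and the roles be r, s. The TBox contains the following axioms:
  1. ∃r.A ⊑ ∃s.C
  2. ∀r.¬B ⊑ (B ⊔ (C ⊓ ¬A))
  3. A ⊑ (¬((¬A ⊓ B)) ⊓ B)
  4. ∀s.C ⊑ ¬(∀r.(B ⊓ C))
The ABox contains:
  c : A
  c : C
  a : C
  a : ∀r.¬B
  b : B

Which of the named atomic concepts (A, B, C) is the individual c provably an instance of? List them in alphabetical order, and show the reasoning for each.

1. c : A?  L(c) = {A, C} ∪ {¬A}
   clash {A, ¬A} at c — c ∈ A
2. c : B?  L(c) = {A, C} ∪ {¬B}
   clash {B, ¬B} at c — c ∈ B
3. c : C?  L(c) = {A, C} ∪ {¬C}
   clash {C, ¬C} at c — c ∈ C
4. Entailed for c: {A, B, C}

{A, B, C}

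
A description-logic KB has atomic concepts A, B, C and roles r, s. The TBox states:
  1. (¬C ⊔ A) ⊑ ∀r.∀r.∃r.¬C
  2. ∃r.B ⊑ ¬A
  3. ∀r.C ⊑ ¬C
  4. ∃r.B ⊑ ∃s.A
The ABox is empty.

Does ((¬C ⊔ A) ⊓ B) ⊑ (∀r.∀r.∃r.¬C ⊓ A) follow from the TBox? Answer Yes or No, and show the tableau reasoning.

1. ((¬C ⊔ A) ⊓ B) ⊑ (∀r.∀r.∃r.¬C ⊓ A)  ⇔  (((¬C ⊔ A) ⊓ B) ⊓ (∃r.∃r.∀r.C ⊔ ¬A)) unsat w.r.t. T
   apply at x₀: (¬C ⊔ A)⊑∀r.∀r.∃r.¬C
   open: L(x₀) ⊇ {B, ¬A, ¬C, ∀r.¬B, ∀r.∀r.∃r.¬C}
2. Hence ((¬C ⊔ A) ⊓ B) ⊑ (∀r.∀r.∃r.¬C ⊓ A): not entailed.

No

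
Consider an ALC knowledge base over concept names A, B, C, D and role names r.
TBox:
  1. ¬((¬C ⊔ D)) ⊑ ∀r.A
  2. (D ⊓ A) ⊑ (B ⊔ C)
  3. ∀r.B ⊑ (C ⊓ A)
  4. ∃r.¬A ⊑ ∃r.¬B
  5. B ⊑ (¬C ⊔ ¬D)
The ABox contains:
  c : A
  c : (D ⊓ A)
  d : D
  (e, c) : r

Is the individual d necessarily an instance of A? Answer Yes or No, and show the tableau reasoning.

No

1. d : A?  L(d) = {D} ∪ {¬A}
   open: L(d) ⊇ {D, ¬A, ¬B, ∀r.A, ∃r.¬B} (+ ∃-successors) — d ∉ A possible
2. Hence d : A: not entailed.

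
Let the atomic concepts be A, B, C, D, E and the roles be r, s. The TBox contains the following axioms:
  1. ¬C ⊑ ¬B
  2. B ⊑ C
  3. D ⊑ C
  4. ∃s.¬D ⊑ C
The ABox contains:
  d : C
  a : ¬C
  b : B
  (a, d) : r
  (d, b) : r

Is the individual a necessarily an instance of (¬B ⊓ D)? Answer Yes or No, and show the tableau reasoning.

1. a : (¬B ⊓ D)?  L(a) = {¬C} ∪ {(B ⊔ ¬D)}
   apply at a: ¬C⊑¬B
   open: L(a) ⊇ {¬B, ¬C, ¬D, ∀s.D} — a ∉ (¬B ⊓ D) possible
2. Hence a : (¬B ⊓ D): not entailed.

No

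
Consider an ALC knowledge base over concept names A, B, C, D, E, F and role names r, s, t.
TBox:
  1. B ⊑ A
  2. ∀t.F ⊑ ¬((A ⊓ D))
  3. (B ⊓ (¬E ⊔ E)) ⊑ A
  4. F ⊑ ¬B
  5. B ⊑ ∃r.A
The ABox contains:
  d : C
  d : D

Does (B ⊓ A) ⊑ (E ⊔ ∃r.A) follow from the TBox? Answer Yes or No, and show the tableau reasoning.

Yes

1. (B ⊓ A) ⊑ (E ⊔ ∃r.A)  ⇔  ((B ⊓ A) ⊓ (¬E ⊓ ∀r.¬A)) unsat w.r.t. T
   all branches close; clash {B, ¬B} at x₀
2. Hence (B ⊓ A) ⊑ (E ⊔ ∃r.A): entailed.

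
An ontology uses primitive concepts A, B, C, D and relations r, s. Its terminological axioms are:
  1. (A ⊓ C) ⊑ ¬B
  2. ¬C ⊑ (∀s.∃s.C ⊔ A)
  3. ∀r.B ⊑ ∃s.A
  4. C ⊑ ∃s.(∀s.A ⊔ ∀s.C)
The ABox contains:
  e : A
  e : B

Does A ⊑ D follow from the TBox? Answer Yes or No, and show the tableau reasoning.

1. A ⊑ D  ⇔  (A ⊓ ¬D) unsat w.r.t. T
   open: L(x₀) ⊇ {A, ¬C, ¬D, ∃r.¬B} (+ ∃-successors)
2. Hence A ⊑ D: not entailed.

No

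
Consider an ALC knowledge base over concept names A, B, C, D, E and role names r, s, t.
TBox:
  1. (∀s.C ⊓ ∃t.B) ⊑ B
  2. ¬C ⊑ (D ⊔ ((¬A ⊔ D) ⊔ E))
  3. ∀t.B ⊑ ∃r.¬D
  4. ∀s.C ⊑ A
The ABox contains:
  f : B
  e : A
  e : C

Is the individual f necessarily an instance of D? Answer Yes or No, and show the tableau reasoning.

No

1. f : D?  L(f) = {B} ∪ {¬D}
   open: L(f) ⊇ {B, C, ¬D, ∃s.¬C, ∃t.¬B} (+ ∃-successors) — f ∉ D possible
2. Hence f : D: not entailed.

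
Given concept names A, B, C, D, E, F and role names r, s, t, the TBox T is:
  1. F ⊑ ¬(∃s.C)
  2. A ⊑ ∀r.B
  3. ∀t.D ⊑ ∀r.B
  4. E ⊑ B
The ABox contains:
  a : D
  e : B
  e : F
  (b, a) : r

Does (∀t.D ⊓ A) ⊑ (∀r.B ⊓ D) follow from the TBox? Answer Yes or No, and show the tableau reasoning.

No

1. (∀t.D ⊓ A) ⊑ (∀r.B ⊓ D)  ⇔  ((∀t.D ⊓ A) ⊓ (∃r.¬B ⊔ ¬D)) unsat w.r.t. T
   apply at x₀: A⊑∀r.B; ∀t.D⊑∀r.B
   open: L(x₀) ⊇ {A, ¬D, ¬E, ¬F, ∀r.B, …}
2. Hence (∀t.D ⊓ A) ⊑ (∀r.B ⊓ D): not entailed.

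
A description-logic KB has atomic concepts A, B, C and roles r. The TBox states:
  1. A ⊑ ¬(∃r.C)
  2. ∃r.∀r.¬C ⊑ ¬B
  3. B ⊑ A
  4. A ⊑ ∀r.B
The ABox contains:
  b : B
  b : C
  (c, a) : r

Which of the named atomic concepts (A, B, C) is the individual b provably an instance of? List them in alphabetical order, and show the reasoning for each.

{A, B, C}

1. b : A?  L(b) = {B, C} ∪ {¬A}
   clash {A, ¬A} at b — b ∈ A
2. b : B?  L(b) = {B, C} ∪ {¬B}
   clash {B, ¬B} at b — b ∈ B
3. b : C?  L(b) = {B, C} ∪ {¬C}
   clash {C, ¬C} at b — b ∈ C
4. Entailed for b: {A, B, C}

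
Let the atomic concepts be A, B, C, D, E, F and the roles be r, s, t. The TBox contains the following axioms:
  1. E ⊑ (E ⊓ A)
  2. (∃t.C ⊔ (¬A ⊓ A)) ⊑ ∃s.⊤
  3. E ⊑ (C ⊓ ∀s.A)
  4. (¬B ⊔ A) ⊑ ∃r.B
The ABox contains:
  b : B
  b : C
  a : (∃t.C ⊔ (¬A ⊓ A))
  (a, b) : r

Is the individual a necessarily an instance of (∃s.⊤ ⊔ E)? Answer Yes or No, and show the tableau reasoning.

Yes

1. a : (∃s.⊤ ⊔ E)?  L(a) = {(∃t.C ⊔ (¬A ⊓ A))} ∪ {(∀s.⊥ ⊓ ¬E)}
   clash {A, ¬A} at a — a ∈ (∃s.⊤ ⊔ E)
2. Hence a : (∃s.⊤ ⊔ E): entailed.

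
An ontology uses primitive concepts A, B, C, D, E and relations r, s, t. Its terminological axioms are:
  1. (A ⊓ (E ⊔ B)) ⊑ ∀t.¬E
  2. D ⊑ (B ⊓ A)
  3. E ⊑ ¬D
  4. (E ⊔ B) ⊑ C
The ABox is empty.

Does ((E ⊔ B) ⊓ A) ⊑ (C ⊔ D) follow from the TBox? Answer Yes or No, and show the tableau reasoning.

1. ((E ⊔ B) ⊓ A) ⊑ (C ⊔ D)  ⇔  (((E ⊔ B) ⊓ A) ⊓ (¬C ⊓ ¬D)) unsat w.r.t. T
   all branches close; clash {C, ¬C} at x₀
2. Hence ((E ⊔ B) ⊓ A) ⊑ (C ⊔ D): entailed.

Yes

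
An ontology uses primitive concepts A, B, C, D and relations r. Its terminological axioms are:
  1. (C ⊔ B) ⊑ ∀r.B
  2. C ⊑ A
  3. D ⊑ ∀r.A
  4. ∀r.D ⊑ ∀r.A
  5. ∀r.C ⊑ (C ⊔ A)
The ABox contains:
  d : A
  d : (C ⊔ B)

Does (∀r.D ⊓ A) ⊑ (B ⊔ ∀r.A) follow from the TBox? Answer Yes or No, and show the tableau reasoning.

1. (∀r.D ⊓ A) ⊑ (B ⊔ ∀r.A)  ⇔  ((∀r.D ⊓ A) ⊓ (¬B ⊓ ∃r.¬A)) unsat w.r.t. T
   all branches close; clash {A, ¬A} at an ∃-successor
2. Hence (∀r.D ⊓ A) ⊑ (B ⊔ ∀r.A): entailed.

Yes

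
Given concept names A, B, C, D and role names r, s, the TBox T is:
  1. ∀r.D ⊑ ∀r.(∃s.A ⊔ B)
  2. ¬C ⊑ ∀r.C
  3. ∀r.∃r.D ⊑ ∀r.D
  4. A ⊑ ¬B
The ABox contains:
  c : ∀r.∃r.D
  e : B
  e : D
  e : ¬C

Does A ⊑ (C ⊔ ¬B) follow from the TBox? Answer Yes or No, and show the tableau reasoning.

Yes

1. A ⊑ (C ⊔ ¬B)  ⇔  (A ⊓ (¬C ⊓ B)) unsat w.r.t. T
   all branches close; clash {B, ¬B} at x₀
2. Hence A ⊑ (C ⊔ ¬B): entailed.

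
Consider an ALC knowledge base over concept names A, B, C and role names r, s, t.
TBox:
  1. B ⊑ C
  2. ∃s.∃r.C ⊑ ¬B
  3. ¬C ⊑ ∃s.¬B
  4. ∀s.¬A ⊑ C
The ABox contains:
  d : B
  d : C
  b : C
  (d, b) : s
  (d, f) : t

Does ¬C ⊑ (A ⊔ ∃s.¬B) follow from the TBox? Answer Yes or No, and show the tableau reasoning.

1. ¬C ⊑ (A ⊔ ∃s.¬B)  ⇔  (¬C ⊓ (¬A ⊓ ∀s.B)) unsat w.r.t. T
   all branches close; clash {C, ¬C} at x₀
2. Hence ¬C ⊑ (A ⊔ ∃s.¬B): entailed.

Yes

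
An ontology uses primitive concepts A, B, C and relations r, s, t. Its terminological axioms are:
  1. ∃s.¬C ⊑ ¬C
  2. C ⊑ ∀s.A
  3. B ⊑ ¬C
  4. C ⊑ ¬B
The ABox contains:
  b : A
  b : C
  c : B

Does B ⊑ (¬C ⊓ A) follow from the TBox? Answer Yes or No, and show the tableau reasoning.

No

1. B ⊑ (¬C ⊓ A)  ⇔  (B ⊓ (C ⊔ ¬A)) unsat w.r.t. T
   apply at x₀: B⊑¬C
   open: L(x₀) ⊇ {B, ¬A, ¬C}
2. Hence B ⊑ (¬C ⊓ A): not entailed.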